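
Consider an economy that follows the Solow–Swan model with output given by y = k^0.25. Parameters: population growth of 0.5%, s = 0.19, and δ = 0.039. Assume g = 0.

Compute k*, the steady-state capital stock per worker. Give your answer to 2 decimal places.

At the steady state, Δk = 0, so s·k^α = (n + δ)·k.
Dividing both sides by k: k^(1−α) = s / (n + δ).
k^0.75 = 0.19 / (0.005 + 0.039) = 0.19 / 0.044 = 4.3182
k* = 4.3182^(1/0.75) ≈ 7.0319

k* = 7.03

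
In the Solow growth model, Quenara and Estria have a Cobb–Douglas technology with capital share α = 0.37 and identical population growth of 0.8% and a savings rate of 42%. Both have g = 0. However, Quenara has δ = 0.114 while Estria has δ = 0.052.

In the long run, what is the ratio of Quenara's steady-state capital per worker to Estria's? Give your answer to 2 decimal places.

ratio ≈ 0.32

Steady-state k* = [s/(n + δ)]^(1/(1−α)), so the ratio is [ (s_Q/(n + δ)_Q) / (s_E/(n + δ)_E) ]^1.5873.
s_Q/(n + δ)_Q = 0.42/0.122 = 3.4426; s_E/(n + δ)_E = 0.42/0.060 = 7.0000.
Ratio = (3.4426/7.0000)^1.5873 = 0.4918^1.5873 ≈ 0.3242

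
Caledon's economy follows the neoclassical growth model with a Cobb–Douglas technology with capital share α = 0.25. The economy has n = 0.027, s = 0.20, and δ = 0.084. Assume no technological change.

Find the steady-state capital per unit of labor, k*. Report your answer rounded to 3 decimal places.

In steady state, investment equals break-even investment: s·k^α = (n + δ)·k.
Dividing both sides by k: k^(1−α) = s / (n + δ).
k^0.75 = 0.20 / (0.027 + 0.084) = 0.20 / 0.111 = 1.8018
k* = 1.8018^(1/0.75) ≈ 2.1925

k* ≈ 2.193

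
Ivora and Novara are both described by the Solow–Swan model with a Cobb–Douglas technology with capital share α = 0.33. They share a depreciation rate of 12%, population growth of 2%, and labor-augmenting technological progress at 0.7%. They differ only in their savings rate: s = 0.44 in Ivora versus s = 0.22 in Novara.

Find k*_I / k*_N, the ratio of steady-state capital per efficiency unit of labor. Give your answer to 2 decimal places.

Steady-state k* = [s/(n + g + δ)]^(1/(1−α)), so the ratio is [ (s_I/(n + g + δ)_I) / (s_N/(n + g + δ)_N) ]^1.4925.
s_I/(n + g + δ)_I = 0.44/0.147 = 2.9932; s_N/(n + g + δ)_N = 0.22/0.147 = 1.4966.
Ratio = (2.9932/1.4966)^1.4925 = 2.0000^1.4925 ≈ 2.8138

k*_I / k*_N ≈ 2.81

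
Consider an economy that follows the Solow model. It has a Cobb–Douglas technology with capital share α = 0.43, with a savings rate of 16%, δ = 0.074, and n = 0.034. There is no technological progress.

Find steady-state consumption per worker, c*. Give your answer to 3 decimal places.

c* = 1.130

In steady state, investment equals break-even investment: s·k^α = (n + δ)·k.
Dividing both sides by k: k^(1−α) = s / (n + δ).
k^0.57 = 0.16 / (0.034 + 0.074) = 0.16 / 0.108 = 1.4815
k* = 1.4815^(1/0.57) ≈ 1.9929
y* = (k*)^α = 1.9929^0.43 ≈ 1.3452
c* = (1 − s)·y* = (1 − 0.16) × 1.3452 ≈ 1.1300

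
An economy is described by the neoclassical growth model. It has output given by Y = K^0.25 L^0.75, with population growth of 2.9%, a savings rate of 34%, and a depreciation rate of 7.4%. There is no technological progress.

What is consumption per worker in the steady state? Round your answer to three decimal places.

Steady state requires s·f(k) = (n + δ)·k, i.e. s·k^α = (n + δ)·k.
Dividing both sides by k: k^(1−α) = s / (n + δ).
k^0.75 = 0.34 / (0.029 + 0.074) = 0.34 / 0.103 = 3.3010
k* = 3.3010^(1/0.75) ≈ 4.9150
y* = (k*)^α = 4.9150^0.25 ≈ 1.4890
c* = (1 − s)·y* = (1 − 0.34) × 1.4890 ≈ 0.9827

c* ≈ 0.983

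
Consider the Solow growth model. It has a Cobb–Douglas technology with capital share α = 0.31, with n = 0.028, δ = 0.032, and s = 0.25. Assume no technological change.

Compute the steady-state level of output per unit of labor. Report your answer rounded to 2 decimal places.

At the steady state, Δk = 0, so s·k^α = (n + δ)·k.
Rearranging, k^(1−α) = s / (n + δ).
k^0.69 = 0.25 / (0.028 + 0.032) = 0.25 / 0.060 = 4.1667
k* = 4.1667^(1/0.69) ≈ 7.9113
y* = (k*)^α = 7.9113^0.31 ≈ 1.8987

y* ≈ 1.90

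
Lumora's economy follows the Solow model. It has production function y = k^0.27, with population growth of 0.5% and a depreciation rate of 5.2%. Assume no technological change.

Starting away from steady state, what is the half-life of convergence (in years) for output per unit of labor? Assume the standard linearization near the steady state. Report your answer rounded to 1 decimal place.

t_½ ≈ 16.7 years

Near the steady state the convergence rate is λ = (1 − α)(n + δ).
λ = (1 − 0.27) × 0.057 = 0.73 × 0.057 = 0.04161
Half-life = ln 2 / λ = 0.6931 / 0.04161 ≈ 16.66 years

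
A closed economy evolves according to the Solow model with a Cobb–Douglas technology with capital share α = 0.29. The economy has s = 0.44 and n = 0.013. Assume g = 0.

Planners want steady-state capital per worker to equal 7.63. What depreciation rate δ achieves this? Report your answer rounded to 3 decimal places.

At the steady state, Δk = 0, so s·k^α = (n + δ)·k.
So s / (n + δ) = (k*)^(1−α) = 7.63^0.71 = 4.2325.
Therefore n + δ = s / 4.2325 = 0.44 / 4.2325 = 0.1040, so δ = 0.1040 − 0.013 = 0.0910.

δ ≈ 0.091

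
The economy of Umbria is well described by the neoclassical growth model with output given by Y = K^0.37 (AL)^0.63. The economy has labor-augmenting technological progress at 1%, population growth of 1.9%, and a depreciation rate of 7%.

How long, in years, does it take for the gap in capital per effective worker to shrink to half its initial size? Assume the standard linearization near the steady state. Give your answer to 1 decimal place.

Near the steady state the convergence rate is λ = (1 − α)(n + g + δ).
λ = (1 − 0.37) × 0.099 = 0.63 × 0.099 = 0.06237
Half-life = ln 2 / λ = 0.6931 / 0.06237 ≈ 11.11 years

half-life ≈ 11.1 years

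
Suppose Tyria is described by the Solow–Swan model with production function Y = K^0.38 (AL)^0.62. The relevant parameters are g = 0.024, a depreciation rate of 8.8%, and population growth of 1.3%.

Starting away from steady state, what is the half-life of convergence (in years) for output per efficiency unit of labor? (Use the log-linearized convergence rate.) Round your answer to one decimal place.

half-life ≈ 8.9 years

Near the steady state the convergence rate is λ = (1 − α)(n + g + δ).
λ = (1 − 0.38) × 0.125 = 0.62 × 0.125 = 0.0775
Half-life = ln 2 / λ = 0.6931 / 0.0775 ≈ 8.94 years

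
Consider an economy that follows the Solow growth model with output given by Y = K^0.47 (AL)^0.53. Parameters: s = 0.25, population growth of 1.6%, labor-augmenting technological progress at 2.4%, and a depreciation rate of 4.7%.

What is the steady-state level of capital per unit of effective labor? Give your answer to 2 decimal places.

k* = 7.33

At the steady state, Δk = 0, so s·k^α = (n + g + δ)·k.
Dividing both sides by k: k^(1−α) = s / (n + g + δ).
k^0.53 = 0.25 / (0.016 + 0.024 + 0.047) = 0.25 / 0.087 = 2.8736
k* = 2.8736^(1/0.53) ≈ 7.3275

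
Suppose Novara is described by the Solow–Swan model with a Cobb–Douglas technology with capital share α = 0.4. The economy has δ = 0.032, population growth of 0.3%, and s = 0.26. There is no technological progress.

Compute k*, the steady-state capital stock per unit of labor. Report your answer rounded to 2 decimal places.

k* = 28.28

Steady state requires s·f(k) = (n + δ)·k, i.e. s·k^α = (n + δ)·k.
Rearranging, k^(1−α) = s / (n + δ).
k^0.6 = 0.26 / (0.003 + 0.032) = 0.26 / 0.035 = 7.4286
k* = 7.4286^(1/0.6) ≈ 28.2821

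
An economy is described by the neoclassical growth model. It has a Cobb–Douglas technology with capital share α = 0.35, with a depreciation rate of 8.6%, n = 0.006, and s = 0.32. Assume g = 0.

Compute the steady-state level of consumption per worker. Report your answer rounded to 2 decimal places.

c* ≈ 1.33

At the steady state, Δk = 0, so s·k^α = (n + δ)·k.
Rearranging, k^(1−α) = s / (n + δ).
k^0.65 = 0.32 / (0.006 + 0.086) = 0.32 / 0.092 = 3.4783
k* = 3.4783^(1/0.65) ≈ 6.8057
y* = (k*)^α = 6.8057^0.35 ≈ 1.9566
c* = (1 − s)·y* = (1 − 0.32) × 1.9566 ≈ 1.3305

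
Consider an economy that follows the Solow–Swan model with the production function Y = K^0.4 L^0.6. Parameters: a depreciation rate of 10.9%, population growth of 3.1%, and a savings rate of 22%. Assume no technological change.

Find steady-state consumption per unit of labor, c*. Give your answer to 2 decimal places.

At the steady state, Δk = 0, so s·k^α = (n + δ)·k.
Rearranging, k^(1−α) = s / (n + δ).
k^0.6 = 0.22 / (0.031 + 0.109) = 0.22 / 0.140 = 1.5714
k* = 1.5714^(1/0.6) ≈ 2.1240
y* = (k*)^α = 2.1240^0.4 ≈ 1.3516
c* = (1 − s)·y* = (1 − 0.22) × 1.3516 ≈ 1.0542

c* ≈ 1.05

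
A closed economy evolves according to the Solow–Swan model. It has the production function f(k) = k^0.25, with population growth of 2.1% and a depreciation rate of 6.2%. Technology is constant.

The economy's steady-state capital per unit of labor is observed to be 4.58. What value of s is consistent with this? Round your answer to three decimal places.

s ≈ 0.260

At the steady state, Δk = 0, so s·k^α = (n + δ)·k.
So s / (n + δ) = (k*)^(1−α) = 4.58^0.75 = 3.1308.
Therefore s = 3.1308 × (n + δ) = 3.1308 × 0.083 = 0.2599.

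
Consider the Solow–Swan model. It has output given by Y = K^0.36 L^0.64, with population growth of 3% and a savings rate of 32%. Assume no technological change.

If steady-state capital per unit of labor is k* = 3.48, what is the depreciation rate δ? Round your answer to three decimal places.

δ ≈ 0.114

In steady state, investment equals break-even investment: s·k^α = (n + δ)·k.
So s / (n + δ) = (k*)^(1−α) = 3.48^0.64 = 2.2213.
Therefore n + δ = s / 2.2213 = 0.32 / 2.2213 = 0.1441, so δ = 0.1441 − 0.030 = 0.1141.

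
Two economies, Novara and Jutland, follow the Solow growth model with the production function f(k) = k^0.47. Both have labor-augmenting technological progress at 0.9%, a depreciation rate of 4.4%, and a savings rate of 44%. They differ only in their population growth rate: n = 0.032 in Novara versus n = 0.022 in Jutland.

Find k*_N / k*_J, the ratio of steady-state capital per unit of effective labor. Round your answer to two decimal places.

Steady-state k* = [s/(n + g + δ)]^(1/(1−α)), so the ratio is [ (s_N/(n + g + δ)_N) / (s_J/(n + g + δ)_J) ]^1.8868.
s_N/(n + g + δ)_N = 0.44/0.085 = 5.1765; s_J/(n + g + δ)_J = 0.44/0.075 = 5.8667.
Ratio = (5.1765/5.8667)^1.8868 = 0.8824^1.8868 ≈ 0.7897

k*_N / k*_J ≈ 0.79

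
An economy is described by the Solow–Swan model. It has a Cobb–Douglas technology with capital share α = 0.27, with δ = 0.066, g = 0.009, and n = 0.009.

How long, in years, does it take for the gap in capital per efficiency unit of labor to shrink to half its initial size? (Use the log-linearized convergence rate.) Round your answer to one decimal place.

t_½ ≈ 11.3 years

Near the steady state the convergence rate is λ = (1 − α)(n + g + δ).
λ = (1 − 0.27) × 0.084 = 0.73 × 0.084 = 0.06132
Half-life = ln 2 / λ = 0.6931 / 0.06132 ≈ 11.30 years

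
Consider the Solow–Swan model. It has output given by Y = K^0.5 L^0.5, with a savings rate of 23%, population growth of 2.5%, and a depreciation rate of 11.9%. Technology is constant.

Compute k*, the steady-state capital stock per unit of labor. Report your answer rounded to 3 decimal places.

Steady state requires s·f(k) = (n + δ)·k, i.e. s·k^α = (n + δ)·k.
Dividing both sides by k: k^(1−α) = s / (n + δ).
k^0.5 = 0.23 / (0.025 + 0.119) = 0.23 / 0.144 = 1.5972
k* = 1.5972^(1/0.5) ≈ 2.5510

k* ≈ 2.551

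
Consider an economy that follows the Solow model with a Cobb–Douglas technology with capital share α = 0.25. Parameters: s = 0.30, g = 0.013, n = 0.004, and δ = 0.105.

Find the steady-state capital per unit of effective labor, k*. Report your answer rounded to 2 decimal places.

In steady state, investment equals break-even investment: s·k^α = (n + g + δ)·k.
Rearranging, k^(1−α) = s / (n + g + δ).
k^0.75 = 0.30 / (0.004 + 0.013 + 0.105) = 0.30 / 0.122 = 2.4590
k* = 2.4590^(1/0.75) ≈ 3.3190

k* ≈ 3.32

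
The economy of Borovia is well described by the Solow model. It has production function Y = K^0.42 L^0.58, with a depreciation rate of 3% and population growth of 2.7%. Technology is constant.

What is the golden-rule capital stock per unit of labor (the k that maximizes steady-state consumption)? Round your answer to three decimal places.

The golden rule sets f'(k) = n + δ, i.e. α·k^(α−1) = n + δ.
So k^(1−α) = α / (n + δ) = 0.42 / 0.057 = 7.3684.
k_gold = 7.3684^(1/0.58) ≈ 31.2947

k_gold ≈ 31.295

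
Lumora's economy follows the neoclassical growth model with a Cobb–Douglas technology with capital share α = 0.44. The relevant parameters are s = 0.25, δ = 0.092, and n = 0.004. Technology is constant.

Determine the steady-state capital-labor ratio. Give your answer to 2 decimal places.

At the steady state, Δk = 0, so s·k^α = (n + δ)·k.
Rearranging, k^(1−α) = s / (n + δ).
k^0.56 = 0.25 / (0.004 + 0.092) = 0.25 / 0.096 = 2.6042
k* = 2.6042^(1/0.56) ≈ 5.5243

k* ≈ 5.52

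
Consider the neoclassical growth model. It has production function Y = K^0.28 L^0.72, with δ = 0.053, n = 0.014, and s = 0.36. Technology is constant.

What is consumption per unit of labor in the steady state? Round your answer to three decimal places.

In steady state, investment equals break-even investment: s·k^α = (n + δ)·k.
Dividing both sides by k: k^(1−α) = s / (n + δ).
k^0.72 = 0.36 / (0.014 + 0.053) = 0.36 / 0.067 = 5.3731
k* = 5.3731^(1/0.72) ≈ 10.3324
y* = (k*)^α = 10.3324^0.28 ≈ 1.9230
c* = (1 − s)·y* = (1 − 0.36) × 1.9230 ≈ 1.2307

c* ≈ 1.231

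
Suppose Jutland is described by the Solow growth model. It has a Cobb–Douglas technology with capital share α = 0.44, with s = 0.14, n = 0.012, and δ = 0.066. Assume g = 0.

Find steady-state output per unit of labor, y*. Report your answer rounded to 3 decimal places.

At the steady state, Δk = 0, so s·k^α = (n + δ)·k.
Dividing both sides by k: k^(1−α) = s / (n + δ).
k^0.56 = 0.14 / (0.012 + 0.066) = 0.14 / 0.078 = 1.7949
k* = 1.7949^(1/0.56) ≈ 2.8421
y* = (k*)^α = 2.8421^0.44 ≈ 1.5834

y* = 1.583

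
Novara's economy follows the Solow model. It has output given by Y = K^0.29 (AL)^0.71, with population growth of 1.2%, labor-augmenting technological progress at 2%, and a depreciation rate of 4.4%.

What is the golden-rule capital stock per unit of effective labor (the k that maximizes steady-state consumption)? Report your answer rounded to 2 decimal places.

The golden rule sets f'(k) = n + g + δ, i.e. α·k^(α−1) = n + g + δ.
So k^(1−α) = α / (n + g + δ) = 0.29 / 0.076 = 3.8158.
k_gold = 3.8158^(1/0.71) ≈ 6.5938

k_gold ≈ 6.59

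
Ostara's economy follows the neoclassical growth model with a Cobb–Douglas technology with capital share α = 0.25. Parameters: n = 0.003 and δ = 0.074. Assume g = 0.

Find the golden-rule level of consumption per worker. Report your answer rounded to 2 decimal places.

c_gold ≈ 1.11

At the golden rule, f'(k) = n + δ, so α·k^(α−1) = n + δ and k_gold = (α/(n + δ))^(1/(1−α)).
k_gold = (0.25/0.077)^(1/0.75) = 3.2468^1.3333 ≈ 4.8075
c_gold = f(k_gold) − (n + δ)·k_gold = 1.4807 − 0.077×4.8075 ≈ 1.1105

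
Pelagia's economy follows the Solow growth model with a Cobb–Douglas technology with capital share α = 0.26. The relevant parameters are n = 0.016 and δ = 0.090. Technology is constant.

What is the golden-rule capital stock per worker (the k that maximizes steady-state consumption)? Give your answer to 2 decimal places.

The golden rule sets f'(k) = n + δ, i.e. α·k^(α−1) = n + δ.
So k^(1−α) = α / (n + δ) = 0.26 / 0.106 = 2.4528.
k_gold = 2.4528^(1/0.74) ≈ 3.3618

k_gold ≈ 3.36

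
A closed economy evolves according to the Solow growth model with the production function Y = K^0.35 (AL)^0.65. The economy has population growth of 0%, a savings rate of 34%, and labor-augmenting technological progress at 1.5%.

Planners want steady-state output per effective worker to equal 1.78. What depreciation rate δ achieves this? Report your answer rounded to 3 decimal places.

At the steady state, Δk = 0, so s·k^α = (n + g + δ)·k.
Since y* = [s/(n + g + δ)]^(α/(1−α)), we have s/(n + g + δ) = (y*)^((1−α)/α) = 1.78^1.8571 = 2.9178.
Therefore n + g + δ = s / 2.9178 = 0.34 / 2.9178 = 0.1165, so δ = 0.1165 − 0.015 = 0.1015.

δ ≈ 0.102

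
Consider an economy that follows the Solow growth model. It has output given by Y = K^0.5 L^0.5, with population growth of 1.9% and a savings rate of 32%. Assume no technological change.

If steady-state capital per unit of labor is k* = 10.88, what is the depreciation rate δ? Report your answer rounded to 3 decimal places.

δ ≈ 0.078

In steady state, investment equals break-even investment: s·k^α = (n + δ)·k.
So s / (n + δ) = (k*)^(1−α) = 10.88^0.5 = 3.2985.
Therefore n + δ = s / 3.2985 = 0.32 / 3.2985 = 0.0970, so δ = 0.0970 − 0.019 = 0.0780.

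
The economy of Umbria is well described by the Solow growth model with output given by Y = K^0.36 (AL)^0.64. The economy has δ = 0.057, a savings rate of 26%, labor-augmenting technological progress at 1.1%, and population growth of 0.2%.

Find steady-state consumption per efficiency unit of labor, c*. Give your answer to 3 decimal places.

c* = 1.548

In steady state, investment equals break-even investment: s·k^α = (n + g + δ)·k.
Dividing both sides by k: k^(1−α) = s / (n + g + δ).
k^0.64 = 0.26 / (0.002 + 0.011 + 0.057) = 0.26 / 0.070 = 3.7143
k* = 3.7143^(1/0.64) ≈ 7.7702
y* = (k*)^α = 7.7702^0.36 ≈ 2.0920
c* = (1 − s)·y* = (1 − 0.26) × 2.0920 ≈ 1.5481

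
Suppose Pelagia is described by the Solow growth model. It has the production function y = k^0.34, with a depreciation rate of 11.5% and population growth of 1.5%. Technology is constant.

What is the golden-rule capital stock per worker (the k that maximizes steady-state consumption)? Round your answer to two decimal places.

k_gold ≈ 4.29

The golden rule sets f'(k) = n + δ, i.e. α·k^(α−1) = n + δ.
So k^(1−α) = α / (n + δ) = 0.34 / 0.130 = 2.6154.
k_gold = 2.6154^(1/0.66) ≈ 4.2917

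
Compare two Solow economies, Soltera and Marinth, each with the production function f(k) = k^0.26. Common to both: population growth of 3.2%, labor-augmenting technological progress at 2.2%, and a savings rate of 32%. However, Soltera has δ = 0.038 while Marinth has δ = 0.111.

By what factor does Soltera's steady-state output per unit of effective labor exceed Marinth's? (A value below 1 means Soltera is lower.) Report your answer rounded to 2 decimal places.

y*_S / y*_M ≈ 1.23

Steady-state y* = [s/(n + g + δ)]^(α/(1−α)), so the ratio is [ (s_S/(n + g + δ)_S) / (s_M/(n + g + δ)_M) ]^0.3514.
s_S/(n + g + δ)_S = 0.32/0.092 = 3.4783; s_M/(n + g + δ)_M = 0.32/0.165 = 1.9394.
Ratio = (3.4783/1.9394)^0.3514 = 1.7935^0.3514 ≈ 1.2279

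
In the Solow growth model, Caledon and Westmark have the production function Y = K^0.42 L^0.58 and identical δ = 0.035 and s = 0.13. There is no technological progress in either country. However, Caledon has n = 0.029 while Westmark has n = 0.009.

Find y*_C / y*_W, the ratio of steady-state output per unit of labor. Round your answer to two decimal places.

Steady-state y* = [s/(n + δ)]^(α/(1−α)), so the ratio is [ (s_C/(n + δ)_C) / (s_W/(n + δ)_W) ]^0.7241.
s_C/(n + δ)_C = 0.13/0.064 = 2.0313; s_W/(n + δ)_W = 0.13/0.044 = 2.9545.
Ratio = (2.0313/2.9545)^0.7241 = 0.6875^0.7241 ≈ 0.7624

ratio ≈ 0.76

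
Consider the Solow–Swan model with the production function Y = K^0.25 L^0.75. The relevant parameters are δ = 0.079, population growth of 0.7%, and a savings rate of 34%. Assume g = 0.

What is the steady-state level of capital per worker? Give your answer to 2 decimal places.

At the steady state, Δk = 0, so s·k^α = (n + δ)·k.
Dividing both sides by k: k^(1−α) = s / (n + δ).
k^0.75 = 0.34 / (0.007 + 0.079) = 0.34 / 0.086 = 3.9535
k* = 3.9535^(1/0.75) ≈ 6.2514

k* ≈ 6.25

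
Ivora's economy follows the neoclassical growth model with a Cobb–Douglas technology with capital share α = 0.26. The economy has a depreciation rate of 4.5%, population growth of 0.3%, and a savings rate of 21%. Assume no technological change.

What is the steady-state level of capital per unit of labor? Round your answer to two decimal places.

k* = 7.35

Steady state requires s·f(k) = (n + δ)·k, i.e. s·k^α = (n + δ)·k.
Dividing both sides by k: k^(1−α) = s / (n + δ).
k^0.74 = 0.21 / (0.003 + 0.045) = 0.21 / 0.048 = 4.3750
k* = 4.3750^(1/0.74) ≈ 7.3483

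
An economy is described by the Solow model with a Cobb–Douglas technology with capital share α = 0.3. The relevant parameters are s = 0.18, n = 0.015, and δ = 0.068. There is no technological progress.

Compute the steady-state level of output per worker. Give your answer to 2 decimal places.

At the steady state, Δk = 0, so s·k^α = (n + δ)·k.
Dividing both sides by k: k^(1−α) = s / (n + δ).
k^0.7 = 0.18 / (0.015 + 0.068) = 0.18 / 0.083 = 2.1687
k* = 2.1687^(1/0.7) ≈ 3.0219
y* = (k*)^α = 3.0219^0.3 ≈ 1.3934

y* ≈ 1.39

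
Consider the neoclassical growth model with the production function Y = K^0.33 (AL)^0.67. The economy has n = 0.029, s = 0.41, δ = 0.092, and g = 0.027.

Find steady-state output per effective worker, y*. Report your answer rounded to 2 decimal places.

y* ≈ 1.65

At the steady state, Δk = 0, so s·k^α = (n + g + δ)·k.
Dividing both sides by k: k^(1−α) = s / (n + g + δ).
k^0.67 = 0.41 / (0.029 + 0.027 + 0.092) = 0.41 / 0.148 = 2.7703
k* = 2.7703^(1/0.67) ≈ 4.5760
y* = (k*)^α = 4.5760^0.33 ≈ 1.6518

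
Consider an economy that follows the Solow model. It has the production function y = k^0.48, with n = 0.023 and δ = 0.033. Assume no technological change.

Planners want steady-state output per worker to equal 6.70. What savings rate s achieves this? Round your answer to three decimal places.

At the steady state, Δk = 0, so s·k^α = (n + δ)·k.
Since y* = [s/(n + δ)]^(α/(1−α)), we have s/(n + δ) = (y*)^((1−α)/α) = 6.70^1.0833 = 7.8503.
Therefore s = 7.8503 × (n + δ) = 7.8503 × 0.056 = 0.4396.

s ≈ 0.440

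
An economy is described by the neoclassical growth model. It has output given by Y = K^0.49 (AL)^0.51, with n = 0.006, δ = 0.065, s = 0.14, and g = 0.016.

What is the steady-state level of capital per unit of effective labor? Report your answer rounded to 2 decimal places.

k* = 2.54

At the steady state, Δk = 0, so s·k^α = (n + g + δ)·k.
Rearranging, k^(1−α) = s / (n + g + δ).
k^0.51 = 0.14 / (0.006 + 0.016 + 0.065) = 0.14 / 0.087 = 1.6092
k* = 1.6092^(1/0.51) ≈ 2.5417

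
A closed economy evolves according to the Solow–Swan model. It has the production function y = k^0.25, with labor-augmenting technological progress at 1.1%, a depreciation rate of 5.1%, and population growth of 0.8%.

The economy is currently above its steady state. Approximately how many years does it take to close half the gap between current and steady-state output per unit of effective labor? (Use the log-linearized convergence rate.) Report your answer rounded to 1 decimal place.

Near the steady state the convergence rate is λ = (1 − α)(n + g + δ).
λ = (1 − 0.25) × 0.070 = 0.75 × 0.070 = 0.0525
Half-life = ln 2 / λ = 0.6931 / 0.0525 ≈ 13.20 years

about 13.2 years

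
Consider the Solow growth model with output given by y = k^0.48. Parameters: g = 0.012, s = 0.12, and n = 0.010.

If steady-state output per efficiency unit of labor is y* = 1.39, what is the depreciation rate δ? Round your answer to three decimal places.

Steady state requires s·f(k) = (n + g + δ)·k, i.e. s·k^α = (n + g + δ)·k.
Since y* = [s/(n + g + δ)]^(α/(1−α)), we have s/(n + g + δ) = (y*)^((1−α)/α) = 1.39^1.0833 = 1.4287.
Therefore n + g + δ = s / 1.4287 = 0.12 / 1.4287 = 0.0840, so δ = 0.0840 − 0.022 = 0.0620.

δ ≈ 0.062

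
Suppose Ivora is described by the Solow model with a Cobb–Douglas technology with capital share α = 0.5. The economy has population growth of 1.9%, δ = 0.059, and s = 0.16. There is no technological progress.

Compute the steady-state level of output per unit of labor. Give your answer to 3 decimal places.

Steady state requires s·f(k) = (n + δ)·k, i.e. s·k^α = (n + δ)·k.
Rearranging, k^(1−α) = s / (n + δ).
k^0.5 = 0.16 / (0.019 + 0.059) = 0.16 / 0.078 = 2.0513
k* = 2.0513^(1/0.5) ≈ 4.2078
y* = (k*)^α = 4.2078^0.5 ≈ 2.0513

y* ≈ 2.051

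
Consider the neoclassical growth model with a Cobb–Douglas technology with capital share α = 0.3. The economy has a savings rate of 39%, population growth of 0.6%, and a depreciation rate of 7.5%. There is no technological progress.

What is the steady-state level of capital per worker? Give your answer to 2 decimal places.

k* = 9.44

At the steady state, Δk = 0, so s·k^α = (n + δ)·k.
Rearranging, k^(1−α) = s / (n + δ).
k^0.7 = 0.39 / (0.006 + 0.075) = 0.39 / 0.081 = 4.8148
k* = 4.8148^(1/0.7) ≈ 9.4430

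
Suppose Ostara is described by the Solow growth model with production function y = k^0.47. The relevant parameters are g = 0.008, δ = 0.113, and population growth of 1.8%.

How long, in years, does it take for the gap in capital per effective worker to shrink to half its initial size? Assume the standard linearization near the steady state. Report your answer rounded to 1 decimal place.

Near the steady state the convergence rate is λ = (1 − α)(n + g + δ).
λ = (1 − 0.47) × 0.139 = 0.53 × 0.139 = 0.07367
Half-life = ln 2 / λ = 0.6931 / 0.07367 ≈ 9.41 years

about 9.4 years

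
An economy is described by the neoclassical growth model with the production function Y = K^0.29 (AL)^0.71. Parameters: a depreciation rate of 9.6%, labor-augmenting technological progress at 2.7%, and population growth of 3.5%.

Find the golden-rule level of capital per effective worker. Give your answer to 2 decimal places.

k_gold ≈ 2.35

The golden rule sets f'(k) = n + g + δ, i.e. α·k^(α−1) = n + g + δ.
So k^(1−α) = α / (n + g + δ) = 0.29 / 0.158 = 1.8354.
k_gold = 1.8354^(1/0.71) ≈ 2.3521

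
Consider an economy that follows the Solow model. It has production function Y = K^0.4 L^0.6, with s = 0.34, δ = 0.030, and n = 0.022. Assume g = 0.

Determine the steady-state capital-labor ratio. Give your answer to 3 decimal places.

k* ≈ 22.863

Steady state requires s·f(k) = (n + δ)·k, i.e. s·k^α = (n + δ)·k.
Rearranging, k^(1−α) = s / (n + δ).
k^0.6 = 0.34 / (0.022 + 0.030) = 0.34 / 0.052 = 6.5385
k* = 6.5385^(1/0.6) ≈ 22.8628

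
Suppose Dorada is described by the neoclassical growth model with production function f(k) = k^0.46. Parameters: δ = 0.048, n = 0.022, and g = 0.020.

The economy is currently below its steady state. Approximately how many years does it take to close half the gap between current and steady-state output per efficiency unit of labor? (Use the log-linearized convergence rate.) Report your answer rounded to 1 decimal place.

t_½ ≈ 14.3 years

Near the steady state the convergence rate is λ = (1 − α)(n + g + δ).
λ = (1 − 0.46) × 0.090 = 0.54 × 0.090 = 0.0486
Half-life = ln 2 / λ = 0.6931 / 0.0486 ≈ 14.26 years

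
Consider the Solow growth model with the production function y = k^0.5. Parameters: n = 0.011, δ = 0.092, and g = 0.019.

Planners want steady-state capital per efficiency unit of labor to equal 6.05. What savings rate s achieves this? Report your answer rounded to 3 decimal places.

Steady state requires s·f(k) = (n + g + δ)·k, i.e. s·k^α = (n + g + δ)·k.
So s / (n + g + δ) = (k*)^(1−α) = 6.05^0.5 = 2.4597.
Therefore s = 2.4597 × (n + g + δ) = 2.4597 × 0.122 = 0.3001.

s ≈ 0.300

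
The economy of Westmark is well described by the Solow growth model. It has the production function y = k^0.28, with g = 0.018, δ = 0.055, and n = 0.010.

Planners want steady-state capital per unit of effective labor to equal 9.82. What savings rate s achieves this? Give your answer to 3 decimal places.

Steady state requires s·f(k) = (n + g + δ)·k, i.e. s·k^α = (n + g + δ)·k.
So s / (n + g + δ) = (k*)^(1−α) = 9.82^0.72 = 5.1799.
Therefore s = 5.1799 × (n + g + δ) = 5.1799 × 0.083 = 0.4299.

s ≈ 0.430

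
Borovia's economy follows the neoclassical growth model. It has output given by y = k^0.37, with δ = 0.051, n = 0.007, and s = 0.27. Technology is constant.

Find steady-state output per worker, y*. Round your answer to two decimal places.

y* = 2.47

At the steady state, Δk = 0, so s·k^α = (n + δ)·k.
Rearranging, k^(1−α) = s / (n + δ).
k^0.63 = 0.27 / (0.007 + 0.051) = 0.27 / 0.058 = 4.6552
k* = 4.6552^(1/0.63) ≈ 11.4873
y* = (k*)^α = 11.4873^0.37 ≈ 2.4676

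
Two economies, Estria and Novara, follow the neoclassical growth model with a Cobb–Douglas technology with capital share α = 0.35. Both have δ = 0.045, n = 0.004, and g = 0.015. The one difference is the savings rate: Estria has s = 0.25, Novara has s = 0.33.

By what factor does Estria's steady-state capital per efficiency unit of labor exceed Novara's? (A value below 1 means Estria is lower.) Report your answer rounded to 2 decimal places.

ratio ≈ 0.65

Steady-state k* = [s/(n + g + δ)]^(1/(1−α)), so the ratio is [ (s_E/(n + g + δ)_E) / (s_N/(n + g + δ)_N) ]^1.5385.
s_E/(n + g + δ)_E = 0.25/0.064 = 3.9063; s_N/(n + g + δ)_N = 0.33/0.064 = 5.1563.
Ratio = (3.9063/5.1563)^1.5385 = 0.7576^1.5385 ≈ 0.6524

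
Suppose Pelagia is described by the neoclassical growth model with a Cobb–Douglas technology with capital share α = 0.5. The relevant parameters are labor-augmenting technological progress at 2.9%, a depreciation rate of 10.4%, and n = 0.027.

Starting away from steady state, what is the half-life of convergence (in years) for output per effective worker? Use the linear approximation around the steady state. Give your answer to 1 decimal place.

half-life ≈ 8.7 years

Near the steady state the convergence rate is λ = (1 − α)(n + g + δ).
λ = (1 − 0.5) × 0.160 = 0.5 × 0.160 = 0.0800
Half-life = ln 2 / λ = 0.6931 / 0.0800 ≈ 8.66 years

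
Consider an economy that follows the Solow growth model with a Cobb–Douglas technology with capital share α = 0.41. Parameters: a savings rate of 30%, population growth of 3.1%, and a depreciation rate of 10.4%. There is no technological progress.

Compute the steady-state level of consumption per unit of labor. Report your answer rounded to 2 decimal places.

c* ≈ 1.22

In steady state, investment equals break-even investment: s·k^α = (n + δ)·k.
Rearranging, k^(1−α) = s / (n + δ).
k^0.59 = 0.30 / (0.031 + 0.104) = 0.30 / 0.135 = 2.2222
k* = 2.2222^(1/0.59) ≈ 3.8705
y* = (k*)^α = 3.8705^0.41 ≈ 1.7417
c* = (1 − s)·y* = (1 − 0.30) × 1.7417 ≈ 1.2192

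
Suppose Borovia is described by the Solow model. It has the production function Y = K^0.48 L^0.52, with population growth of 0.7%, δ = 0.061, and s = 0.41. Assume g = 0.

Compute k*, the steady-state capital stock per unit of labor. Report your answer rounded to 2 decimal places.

k* ≈ 31.66

In steady state, investment equals break-even investment: s·k^α = (n + δ)·k.
Dividing both sides by k: k^(1−α) = s / (n + δ).
k^0.52 = 0.41 / (0.007 + 0.061) = 0.41 / 0.068 = 6.0294
k* = 6.0294^(1/0.52) ≈ 31.6612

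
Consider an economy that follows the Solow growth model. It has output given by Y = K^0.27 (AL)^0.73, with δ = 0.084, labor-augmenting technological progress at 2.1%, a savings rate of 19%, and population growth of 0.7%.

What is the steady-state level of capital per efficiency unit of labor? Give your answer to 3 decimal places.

k* ≈ 2.063

Steady state requires s·f(k) = (n + g + δ)·k, i.e. s·k^α = (n + g + δ)·k.
Rearranging, k^(1−α) = s / (n + g + δ).
k^0.73 = 0.19 / (0.007 + 0.021 + 0.084) = 0.19 / 0.112 = 1.6964
k* = 1.6964^(1/0.73) ≈ 2.0626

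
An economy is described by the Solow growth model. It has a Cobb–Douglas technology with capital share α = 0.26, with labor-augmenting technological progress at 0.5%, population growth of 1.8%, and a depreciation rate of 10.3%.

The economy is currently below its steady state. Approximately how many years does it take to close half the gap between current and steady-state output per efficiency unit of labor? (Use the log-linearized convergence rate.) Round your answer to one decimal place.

Near the steady state the convergence rate is λ = (1 − α)(n + g + δ).
λ = (1 − 0.26) × 0.126 = 0.74 × 0.126 = 0.09324
Half-life = ln 2 / λ = 0.6931 / 0.09324 ≈ 7.43 years

half-life ≈ 7.4 years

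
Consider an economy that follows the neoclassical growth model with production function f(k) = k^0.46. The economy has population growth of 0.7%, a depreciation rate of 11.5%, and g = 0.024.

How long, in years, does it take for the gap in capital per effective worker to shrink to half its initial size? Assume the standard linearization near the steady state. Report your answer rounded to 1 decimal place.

t_½ ≈ 8.8 years

Near the steady state the convergence rate is λ = (1 − α)(n + g + δ).
λ = (1 − 0.46) × 0.146 = 0.54 × 0.146 = 0.07884
Half-life = ln 2 / λ = 0.6931 / 0.07884 ≈ 8.79 years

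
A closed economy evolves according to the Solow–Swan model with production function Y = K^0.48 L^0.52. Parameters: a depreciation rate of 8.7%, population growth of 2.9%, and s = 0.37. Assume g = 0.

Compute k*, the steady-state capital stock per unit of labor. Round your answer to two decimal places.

Steady state requires s·f(k) = (n + δ)·k, i.e. s·k^α = (n + δ)·k.
Dividing both sides by k: k^(1−α) = s / (n + δ).
k^0.52 = 0.37 / (0.029 + 0.087) = 0.37 / 0.116 = 3.1897
k* = 3.1897^(1/0.52) ≈ 9.3057

k* = 9.31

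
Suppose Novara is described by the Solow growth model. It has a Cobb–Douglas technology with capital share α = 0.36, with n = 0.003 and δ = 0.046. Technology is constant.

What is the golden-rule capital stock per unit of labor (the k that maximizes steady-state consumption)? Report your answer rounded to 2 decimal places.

The golden rule sets f'(k) = n + δ, i.e. α·k^(α−1) = n + δ.
So k^(1−α) = α / (n + δ) = 0.36 / 0.049 = 7.3469.
k_gold = 7.3469^(1/0.64) ≈ 22.5573

k_gold ≈ 22.56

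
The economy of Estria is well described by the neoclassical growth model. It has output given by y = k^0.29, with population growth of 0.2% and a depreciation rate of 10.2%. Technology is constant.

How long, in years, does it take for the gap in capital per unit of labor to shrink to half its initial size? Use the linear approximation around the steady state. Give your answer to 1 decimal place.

Near the steady state the convergence rate is λ = (1 − α)(n + δ).
λ = (1 − 0.29) × 0.104 = 0.71 × 0.104 = 0.07384
Half-life = ln 2 / λ = 0.6931 / 0.07384 ≈ 9.39 years

about 9.4 years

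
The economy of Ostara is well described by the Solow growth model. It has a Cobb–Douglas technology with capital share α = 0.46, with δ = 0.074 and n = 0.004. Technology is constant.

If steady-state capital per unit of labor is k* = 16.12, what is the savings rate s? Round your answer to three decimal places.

Steady state requires s·f(k) = (n + δ)·k, i.e. s·k^α = (n + δ)·k.
So s / (n + δ) = (k*)^(1−α) = 16.12^0.54 = 4.4872.
Therefore s = 4.4872 × (n + δ) = 4.4872 × 0.078 = 0.3500.

s ≈ 0.350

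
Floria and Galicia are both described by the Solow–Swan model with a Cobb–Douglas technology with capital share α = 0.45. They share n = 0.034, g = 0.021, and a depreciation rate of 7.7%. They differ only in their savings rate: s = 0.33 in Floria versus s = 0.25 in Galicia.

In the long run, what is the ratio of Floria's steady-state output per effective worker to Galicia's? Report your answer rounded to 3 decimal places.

Steady-state y* = [s/(n + g + δ)]^(α/(1−α)), so the ratio is [ (s_F/(n + g + δ)_F) / (s_G/(n + g + δ)_G) ]^0.8182.
s_F/(n + g + δ)_F = 0.33/0.132 = 2.5000; s_G/(n + g + δ)_G = 0.25/0.132 = 1.8939.
Ratio = (2.5000/1.8939)^0.8182 = 1.3200^0.8182 ≈ 1.2550

y*_F / y*_G ≈ 1.255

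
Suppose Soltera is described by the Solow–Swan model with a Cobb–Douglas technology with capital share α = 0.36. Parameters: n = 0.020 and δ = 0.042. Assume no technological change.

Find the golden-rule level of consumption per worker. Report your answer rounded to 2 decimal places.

c_gold ≈ 1.72

At the golden rule, f'(k) = n + δ, so α·k^(α−1) = n + δ and k_gold = (α/(n + δ))^(1/(1−α)).
k_gold = (0.36/0.062)^(1/0.64) = 5.8065^1.5625 ≈ 15.6177
c_gold = f(k_gold) − (n + δ)·k_gold = 2.6897 − 0.062×15.6177 ≈ 1.7214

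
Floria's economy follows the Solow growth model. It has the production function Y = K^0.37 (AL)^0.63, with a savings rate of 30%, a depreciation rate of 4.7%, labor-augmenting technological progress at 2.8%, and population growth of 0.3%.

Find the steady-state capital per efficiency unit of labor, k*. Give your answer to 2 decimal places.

k* = 8.48

At the steady state, Δk = 0, so s·k^α = (n + g + δ)·k.
Dividing both sides by k: k^(1−α) = s / (n + g + δ).
k^0.63 = 0.30 / (0.003 + 0.028 + 0.047) = 0.30 / 0.078 = 3.8462
k* = 3.8462^(1/0.63) ≈ 8.4844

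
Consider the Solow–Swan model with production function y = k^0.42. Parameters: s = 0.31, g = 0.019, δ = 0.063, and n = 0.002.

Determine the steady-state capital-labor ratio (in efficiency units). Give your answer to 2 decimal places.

k* ≈ 9.50

In steady state, investment equals break-even investment: s·k^α = (n + g + δ)·k.
Rearranging, k^(1−α) = s / (n + g + δ).
k^0.58 = 0.31 / (0.002 + 0.019 + 0.063) = 0.31 / 0.084 = 3.6905
k* = 3.6905^(1/0.58) ≈ 9.5002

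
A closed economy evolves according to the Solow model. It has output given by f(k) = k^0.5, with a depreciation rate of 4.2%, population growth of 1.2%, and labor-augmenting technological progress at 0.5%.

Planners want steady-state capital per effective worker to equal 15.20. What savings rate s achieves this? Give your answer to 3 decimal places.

In steady state, investment equals break-even investment: s·k^α = (n + g + δ)·k.
So s / (n + g + δ) = (k*)^(1−α) = 15.20^0.5 = 3.8987.
Therefore s = 3.8987 × (n + g + δ) = 3.8987 × 0.059 = 0.2300.

s ≈ 0.230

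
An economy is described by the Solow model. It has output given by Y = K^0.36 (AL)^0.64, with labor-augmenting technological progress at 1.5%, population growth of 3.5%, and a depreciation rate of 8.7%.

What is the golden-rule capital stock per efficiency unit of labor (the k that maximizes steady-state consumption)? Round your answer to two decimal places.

The golden rule sets f'(k) = n + g + δ, i.e. α·k^(α−1) = n + g + δ.
So k^(1−α) = α / (n + g + δ) = 0.36 / 0.137 = 2.6277.
k_gold = 2.6277^(1/0.64) ≈ 4.5247

k_gold ≈ 4.52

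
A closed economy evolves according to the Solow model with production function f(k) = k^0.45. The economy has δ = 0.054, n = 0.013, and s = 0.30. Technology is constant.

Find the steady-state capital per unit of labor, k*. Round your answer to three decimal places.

k* ≈ 15.266

In steady state, investment equals break-even investment: s·k^α = (n + δ)·k.
Rearranging, k^(1−α) = s / (n + δ).
k^0.55 = 0.30 / (0.013 + 0.054) = 0.30 / 0.067 = 4.4776
k* = 4.4776^(1/0.55) ≈ 15.2658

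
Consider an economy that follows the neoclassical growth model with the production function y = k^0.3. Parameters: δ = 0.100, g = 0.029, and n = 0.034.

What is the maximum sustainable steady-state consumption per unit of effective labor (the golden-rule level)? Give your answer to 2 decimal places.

At the golden rule, f'(k) = n + g + δ, so α·k^(α−1) = n + g + δ and k_gold = (α/(n + g + δ))^(1/(1−α)).
k_gold = (0.3/0.163)^(1/0.7) = 1.8405^1.4286 ≈ 2.3905
c_gold = f(k_gold) − (n + g + δ)·k_gold = 1.2988 − 0.163×2.3905 ≈ 0.9091

c_gold ≈ 0.91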